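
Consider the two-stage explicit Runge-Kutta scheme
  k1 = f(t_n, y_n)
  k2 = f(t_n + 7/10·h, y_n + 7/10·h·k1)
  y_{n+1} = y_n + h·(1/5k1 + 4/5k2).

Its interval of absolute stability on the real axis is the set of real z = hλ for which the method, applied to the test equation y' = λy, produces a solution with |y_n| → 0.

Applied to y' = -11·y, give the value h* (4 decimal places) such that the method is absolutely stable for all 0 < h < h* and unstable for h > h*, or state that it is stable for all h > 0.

(-1.7857,0); λ=-11 ⇒ h* = (25/14)/11 = 0.1623.

Set f=λy, z=hλ:
  k1=λy_n ⇒ h·k1=z·y_n;  k2=λ(1+7/10z)y_n ⇒ h·k2=z(1+7/10z)y_n
  y_{n+1}/y_n = 1 + 1/5z + 4/5z(1+7/10z) = 1 + z + 14/25z²
  R(z) = 1 + z + 14/25z².

Find x<0 with |R(x)|<1.
x=-1: |R|=0.5600
R=1: x+14/25x²=0 ⇒ x=−25/14=-1.7857; min R=1−1/(4·14/25)=0.5536>−1
Confirm numerically:
  x=-1.716: |R|=0.93301 <1
  x=-1.352: |R|=0.67163 <1
  x=-0.972: |R|=0.55708 <1
  x=-2.263: |R|=1.60485 >1
  x=-1.826: |R|=1.04119 >1
  x=-1.823: |R|=1.03806 >1
Stable set (-1.7857, 0).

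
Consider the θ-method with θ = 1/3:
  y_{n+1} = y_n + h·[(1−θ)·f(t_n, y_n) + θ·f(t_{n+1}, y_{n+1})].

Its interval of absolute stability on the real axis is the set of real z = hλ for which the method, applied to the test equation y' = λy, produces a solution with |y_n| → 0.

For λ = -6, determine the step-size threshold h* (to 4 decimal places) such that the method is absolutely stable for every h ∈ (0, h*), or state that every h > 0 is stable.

On y'=λy, z=hλ:
  y_{n+1} = y_n + z·[2/3·y_n + 1/3·y_{n+1}] ⇒ (1 − 1/3z)y_{n+1} = (1 + 2/3z)y_n
  Hence R(z) = (1 + 2/3z)/(1 − 1/3z).

Need |R(x)|<1, x<0.
x=-1.78: |R|=0.1172
R=−1: 1+2/3x = −1+1/3x ⇒ -1/3x=2 ⇒ x=2/(-1/3)=-6.0000
Confirm numerically:
  x=-4.626: |R|=0.81983 <1
  x=-4.403: |R|=0.78428 <1
  x=-3.831: |R|=0.68248 <1
  x=-3.279: |R|=0.56665 <1
  x=-6.292: |R|=1.03142 >1
  x=-6.263: |R|=1.02839 >1
  x=-6.067: |R|=1.00739 >1
So |R|<1 on (-6.0000, 0).

(-6.0000,0); λ=-6 ⇒ h* = (6)/6 = 1.0000.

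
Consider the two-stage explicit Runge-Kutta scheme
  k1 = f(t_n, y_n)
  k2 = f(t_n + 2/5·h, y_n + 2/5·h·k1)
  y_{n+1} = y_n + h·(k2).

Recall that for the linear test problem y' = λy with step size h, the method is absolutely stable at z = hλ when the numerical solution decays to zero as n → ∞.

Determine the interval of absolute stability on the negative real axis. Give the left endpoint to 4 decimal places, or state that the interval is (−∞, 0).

z∈(-2.5000,0).

Test eqn y'=λy, z=hλ:
  k1=λy_n ⇒ h·k1=z·y_n;  k2=λ(1+2/5z)y_n ⇒ h·k2=z(1+2/5z)y_n
  y_{n+1}/y_n = 1 + z(1+2/5z) = 1 + z + 2/5z²
  Hence R(z) = 1 + z + 2/5z².

Boundary: |R(x)|=1, x<0.
x=-1.34: |R|=0.3782
R=1: x+2/5x²=0 ⇒ x=−5/2=-2.5000; min R=1−1/(4·2/5)=0.3750>−1
Confirm numerically:
  x=-1.725: |R|=0.46525 <1
  x=-1.508: |R|=0.40163 <1
  x=-1.017: |R|=0.39672 <1
  x=-2.862: |R|=1.41442 >1
  x=-2.628: |R|=1.13455 >1
  x=-2.614: |R|=1.11920 >1
Stable set (-2.5000, 0).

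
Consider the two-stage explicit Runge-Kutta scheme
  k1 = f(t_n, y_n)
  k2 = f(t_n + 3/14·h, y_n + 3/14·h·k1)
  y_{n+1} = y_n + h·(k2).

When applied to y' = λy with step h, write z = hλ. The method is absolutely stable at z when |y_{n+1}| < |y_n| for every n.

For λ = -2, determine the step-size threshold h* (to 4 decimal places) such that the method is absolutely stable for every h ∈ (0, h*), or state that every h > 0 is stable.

Set f=λy, z=hλ:
  k1=λy_n ⇒ h·k1=z·y_n;  k2=λ(1+3/14z)y_n ⇒ h·k2=z(1+3/14z)y_n
  y_{n+1}/y_n = 1 + z(1+3/14z) = 1 + z + 3/14z²
  so R(z) = 1 + z + 3/14z².

Solve |R(x)|<1 on ℝ⁻.
x=-0.58: |R|=0.4921
R=1: x+3/14x²=0 ⇒ x=−14/3=-4.6667; min R=1−1/(4·3/14)=-0.1667>−1
Confirm numerically:
  x=-4.643: |R|=0.97645 <1
  x=-3.827: |R|=0.31141 <1
  x=-2.653: |R|=0.14477 <1
  x=-2.481: |R|=0.16199 <1
  x=-4.930: |R|=1.27819 >1
  x=-4.800: |R|=1.13714 >1
Interval (-4.6667, 0).

(-4.6667,0); λ=-2 ⇒ h* = (14/3)/2 = 2.3333.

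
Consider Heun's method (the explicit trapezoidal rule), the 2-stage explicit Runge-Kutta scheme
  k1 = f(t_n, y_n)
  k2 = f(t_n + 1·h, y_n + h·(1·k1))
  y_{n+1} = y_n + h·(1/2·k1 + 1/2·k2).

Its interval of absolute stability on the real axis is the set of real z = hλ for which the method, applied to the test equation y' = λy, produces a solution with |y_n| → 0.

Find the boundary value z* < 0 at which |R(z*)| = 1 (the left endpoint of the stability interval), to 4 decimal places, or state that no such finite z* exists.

Set f=λy, z=hλ:
  order 2, 2-stage ⇒ R(z)=1+z+z^2/2
  (e.g. R(-1.35)=0.56125, |R|=0.56125)

Find x<0 with |R(x)|<1.
x=-1.35: |R|=0.5613
|R(-1.12)|=0.5072 |R(-0.79)|=0.5221 |R(-0.64)|=0.5648
Bisect:
  x_lo=-2.4597 |R|=1.5653  x_hi=-0.0632 |R|=0.9388
  mid=-1.26143 |R|=0.53417 →hi
  mid=-1.86055 |R|=0.87027 →hi
  mid=-2.16011 |R|=1.17292 →lo
  mid=-2.01033 |R|=1.01038 →lo
  mid=-1.93544 |R|=0.93752 →hi
  mid=-1.97288 |R|=0.97325 →hi
  mid=-1.99161 |R|=0.99164 →hi
  ...
  [-2.00009,-1.99994] ⇒ x*=-2.0000
So |R|<1 on (-2.0000, 0).

left endpoint -2.0000.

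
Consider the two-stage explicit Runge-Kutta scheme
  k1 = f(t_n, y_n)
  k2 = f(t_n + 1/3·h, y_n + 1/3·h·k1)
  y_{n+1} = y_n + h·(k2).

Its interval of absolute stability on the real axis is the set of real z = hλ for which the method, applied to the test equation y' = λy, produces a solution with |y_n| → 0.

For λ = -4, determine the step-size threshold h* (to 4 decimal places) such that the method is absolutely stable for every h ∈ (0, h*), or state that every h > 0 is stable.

On y'=λy, z=hλ:
  k1=λy_n ⇒ h·k1=z·y_n;  k2=λ(1+1/3z)y_n ⇒ h·k2=z(1+1/3z)y_n
  y_{n+1}/y_n = 1 + z(1+1/3z) = 1 + z + 1/3z²
  R(z) = 1 + z + 1/3z².

Boundary: |R(x)|=1, x<0.
x=-0.65: |R|=0.4908
R=1: x+1/3x²=0 ⇒ x=−3=-3.0000; min R=1−1/(4·1/3)=0.2500>−1
Confirm numerically:
  x=-2.785: |R|=0.80041 <1
  x=-2.347: |R|=0.48914 <1
  x=-1.391: |R|=0.25396 <1
  x=-3.150: |R|=1.15750 >1
  x=-3.040: |R|=1.04053 >1
Stable set (-3.0000, 0).

(-3.0000,0); λ=-4 ⇒ h* = (3)/4 = 0.7500.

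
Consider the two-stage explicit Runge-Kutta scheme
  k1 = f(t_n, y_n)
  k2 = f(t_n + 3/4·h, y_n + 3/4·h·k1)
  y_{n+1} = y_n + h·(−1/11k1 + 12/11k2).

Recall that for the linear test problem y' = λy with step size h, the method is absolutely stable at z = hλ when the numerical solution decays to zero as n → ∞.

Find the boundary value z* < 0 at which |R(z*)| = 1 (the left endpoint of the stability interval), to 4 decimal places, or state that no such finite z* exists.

left endpoint -1.2222.

Test eqn y'=λy, z=hλ:
  k1=λy_n ⇒ h·k1=z·y_n;  k2=λ(1+3/4z)y_n ⇒ h·k2=z(1+3/4z)y_n
  y_{n+1}/y_n = 1 − 1/11z + 12/11z(1+3/4z) = 1 + z + 9/11z²
  ⇒ R(z) = 1 + z + 9/11z².

Solve |R(x)|<1 on ℝ⁻.
x=-1.37: |R|=1.1656
R=1: x+9/11x²=0 ⇒ x=−11/9=-1.2222; min R=1−1/(4·9/11)=0.6944>−1
Confirm numerically:
  x=-0.957: |R|=0.79233 <1
  x=-0.876: |R|=0.75185 <1
  x=-0.655: |R|=0.69602 <1
  x=-1.683: |R|=1.63449 >1
  x=-1.536: |R|=1.39433 >1
  x=-1.342: |R|=1.13152 >1
So |R|<1 on (-1.2222, 0).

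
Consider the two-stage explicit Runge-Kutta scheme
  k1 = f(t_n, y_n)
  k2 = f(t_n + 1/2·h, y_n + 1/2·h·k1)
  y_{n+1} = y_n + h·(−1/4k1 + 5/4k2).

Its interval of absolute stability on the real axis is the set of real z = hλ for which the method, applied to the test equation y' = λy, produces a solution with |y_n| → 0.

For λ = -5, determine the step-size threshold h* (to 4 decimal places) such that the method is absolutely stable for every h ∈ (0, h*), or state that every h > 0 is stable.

(-1.6000,0); λ=-5 ⇒ h* = (8/5)/5 = 0.3200.

On y'=λy, z=hλ:
  k1=λy_n ⇒ h·k1=z·y_n;  k2=λ(1+1/2z)y_n ⇒ h·k2=z(1+1/2z)y_n
  y_{n+1}/y_n = 1 − 1/4z + 5/4z(1+1/2z) = 1 + z + 5/8z²
  R(z) = 1 + z + 5/8z².

Boundary: |R(x)|=1, x<0.
x=-1.37: |R|=0.8031
R=1: x+5/8x²=0 ⇒ x=−8/5=-1.6000; min R=1−1/(4·5/8)=0.6000>−1
Confirm numerically:
  x=-1.514: |R|=0.91862 <1
  x=-1.245: |R|=0.72377 <1
  x=-0.888: |R|=0.60484 <1
  x=-2.008: |R|=1.51204 >1
  x=-1.782: |R|=1.20270 >1
So |R|<1 on (-1.6000, 0).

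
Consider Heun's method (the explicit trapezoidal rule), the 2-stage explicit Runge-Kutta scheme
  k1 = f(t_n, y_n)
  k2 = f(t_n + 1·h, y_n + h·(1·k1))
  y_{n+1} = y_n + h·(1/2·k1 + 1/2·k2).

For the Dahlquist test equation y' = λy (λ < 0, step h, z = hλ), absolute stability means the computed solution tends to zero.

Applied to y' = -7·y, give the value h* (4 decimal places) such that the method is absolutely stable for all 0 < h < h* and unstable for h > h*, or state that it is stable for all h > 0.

On y'=λy, z=hλ:
  order 2, 2-stage ⇒ R(z)=1+z+z^2/2
  (e.g. R(-1.18)=0.51620, |R|=0.51620)

Find x<0 with |R(x)|<1.
x=-1.18: |R|=0.5162
|R(-1.94)|=0.9418 |R(-1.89)|=0.8960 |R(-0.93)|=0.5025
Bisect:
  x_lo=-2.5853 |R|=1.7565  x_hi=-0.2061 |R|=0.8151
  mid=-1.39569 |R|=0.57828 →hi
  mid=-1.99048 |R|=0.99052 →hi
  mid=-2.28787 |R|=1.32931 →lo
  mid=-2.13918 |R|=1.14886 →lo
  mid=-2.06483 |R|=1.06693 →lo
  mid=-2.02765 |R|=1.02803 →lo
  mid=-2.00906 |R|=1.00911 →lo
  mid=-1.99977 |R|=0.99977 →hi
  mid=-2.00442 |R|=1.00443 →lo
  mid=-2.00209 |R|=1.00210 →lo
  ...
  [-2.00006,-1.99992] ⇒ x*=-2.0000
Interval (-2.0000, 0).

(-2.0000,0); λ=-7 ⇒ h* = 0.2857.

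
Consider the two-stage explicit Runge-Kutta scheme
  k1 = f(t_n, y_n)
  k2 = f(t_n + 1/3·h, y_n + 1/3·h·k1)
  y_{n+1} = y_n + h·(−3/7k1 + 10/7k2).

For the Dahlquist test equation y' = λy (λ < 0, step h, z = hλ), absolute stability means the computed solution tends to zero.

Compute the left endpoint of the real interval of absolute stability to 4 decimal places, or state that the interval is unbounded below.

Test eqn y'=λy, z=hλ:
  k1=λy_n ⇒ h·k1=z·y_n;  k2=λ(1+1/3z)y_n ⇒ h·k2=z(1+1/3z)y_n
  y_{n+1}/y_n = 1 − 3/7z + 10/7z(1+1/3z) = 1 + z + 10/21z²
  Hence R(z) = 1 + z + 10/21z².

Find x<0 with |R(x)|<1.
x=-1.23: |R|=0.4904
R=1: x+10/21x²=0 ⇒ x=−21/10=-2.1000; min R=1−1/(4·10/21)=0.4750>−1
Confirm numerically:
  x=-1.209: |R|=0.48704 <1
  x=-1.205: |R|=0.48644 <1
  x=-1.096: |R|=0.47601 <1
  x=-0.971: |R|=0.47797 <1
  x=-2.481: |R|=1.45012 >1
  x=-2.390: |R|=1.33005 >1
  x=-2.383: |R|=1.32114 >1
Stable set (-2.1000, 0).

z* = -2.1000.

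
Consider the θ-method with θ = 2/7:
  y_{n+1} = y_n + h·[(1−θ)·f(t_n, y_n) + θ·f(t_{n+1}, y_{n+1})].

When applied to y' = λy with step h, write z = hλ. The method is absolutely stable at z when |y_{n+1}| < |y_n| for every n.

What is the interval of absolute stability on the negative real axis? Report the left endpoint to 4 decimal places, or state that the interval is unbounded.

Test eqn y'=λy, z=hλ:
  y_{n+1} = y_n + z·[5/7·y_n + 2/7·y_{n+1}] ⇒ (1 − 2/7z)y_{n+1} = (1 + 5/7z)y_n
  R(z) = (1 + 5/7z)/(1 − 2/7z).

Find x<0 with |R(x)|<1.
x=-0.58: |R|=0.5025
R=−1: 1+5/7x = −1+2/7x ⇒ -3/7x=2 ⇒ x=2/(-3/7)=-4.6667
Confirm numerically:
  x=-4.432: |R|=0.95562 <1
  x=-3.551: |R|=0.76266 <1
  x=-3.090: |R|=0.64112 <1
  x=-2.772: |R|=0.54688 <1
  x=-5.166: |R|=1.08643 >1
  x=-4.973: |R|=1.05423 >1
  x=-4.881: |R|=1.03836 >1
Stable set (-4.6667, 0).

(-4.6667, 0).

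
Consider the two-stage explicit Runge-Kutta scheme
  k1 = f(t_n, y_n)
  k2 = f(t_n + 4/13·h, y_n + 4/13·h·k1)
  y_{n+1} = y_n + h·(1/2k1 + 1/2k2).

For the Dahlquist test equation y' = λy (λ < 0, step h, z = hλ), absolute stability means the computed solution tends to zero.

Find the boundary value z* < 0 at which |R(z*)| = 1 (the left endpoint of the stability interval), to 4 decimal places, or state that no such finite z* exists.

With y'=λy (z=hλ):
  k1=λy_n ⇒ h·k1=z·y_n;  k2=λ(1+4/13z)y_n ⇒ h·k2=z(1+4/13z)y_n
  y_{n+1}/y_n = 1 + 1/2z + 1/2z(1+4/13z) = 1 + z + 2/13z²
  R(z) = 1 + z + 2/13z².

Find x<0 with |R(x)|<1.
x=-1.73: |R|=0.2696
R=1: x+2/13x²=0 ⇒ x=−13/2=-6.5000; min R=1−1/(4·2/13)=-0.6250>−1
Confirm numerically:
  x=-6.254: |R|=0.76331 <1
  x=-4.766: |R|=0.27142 <1
  x=-4.591: |R|=0.34834 <1
  x=-2.733: |R|=0.58388 <1
  x=-6.925: |R|=1.45279 >1
  x=-6.758: |R|=1.26824 >1
So |R|<1 on (-6.5000, 0).

z* = -6.5000.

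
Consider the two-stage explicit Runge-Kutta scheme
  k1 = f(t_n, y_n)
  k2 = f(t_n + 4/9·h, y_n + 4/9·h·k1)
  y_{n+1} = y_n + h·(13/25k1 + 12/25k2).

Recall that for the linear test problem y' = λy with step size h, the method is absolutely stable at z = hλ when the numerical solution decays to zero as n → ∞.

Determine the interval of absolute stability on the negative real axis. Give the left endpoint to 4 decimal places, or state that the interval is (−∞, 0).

z∈(-4.6875,0).

On y'=λy, z=hλ:
  k1=λy_n ⇒ h·k1=z·y_n;  k2=λ(1+4/9z)y_n ⇒ h·k2=z(1+4/9z)y_n
  y_{n+1}/y_n = 1 + 13/25z + 12/25z(1+4/9z) = 1 + z + 16/75z²
  R(z) = 1 + z + 16/75z².

Need |R(x)|<1, x<0.
x=-0.79: |R|=0.3431
R=1: x+16/75x²=0 ⇒ x=−75/16=-4.6875; min R=1−1/(4·16/75)=-0.1719>−1
Confirm numerically:
  x=-3.661: |R|=0.19829 <1
  x=-3.649: |R|=0.19158 <1
  x=-3.348: |R|=0.04328 <1
  x=-5.098: |R|=1.44645 >1
  x=-4.980: |R|=1.31075 >1
  x=-4.728: |R|=1.04085 >1
So |R|<1 on (-4.6875, 0).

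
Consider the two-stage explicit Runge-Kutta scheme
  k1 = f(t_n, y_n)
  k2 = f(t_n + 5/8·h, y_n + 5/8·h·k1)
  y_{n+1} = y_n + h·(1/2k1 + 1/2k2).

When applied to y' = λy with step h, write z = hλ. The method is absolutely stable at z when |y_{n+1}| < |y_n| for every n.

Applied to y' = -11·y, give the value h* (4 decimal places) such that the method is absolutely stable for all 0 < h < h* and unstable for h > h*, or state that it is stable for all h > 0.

On y'=λy, z=hλ:
  k1=λy_n ⇒ h·k1=z·y_n;  k2=λ(1+5/8z)y_n ⇒ h·k2=z(1+5/8z)y_n
  y_{n+1}/y_n = 1 + 1/2z + 1/2z(1+5/8z) = 1 + z + 5/16z²
  Hence R(z) = 1 + z + 5/16z².

Find x<0 with |R(x)|<1.
x=-0.4: |R|=0.6500
R=1: x+5/16x²=0 ⇒ x=−16/5=-3.2000; min R=1−1/(4·5/16)=0.2000>−1
Confirm numerically:
  x=-2.852: |R|=0.68985 <1
  x=-2.710: |R|=0.58503 <1
  x=-1.895: |R|=0.22720 <1
  x=-3.645: |R|=1.50688 >1
  x=-3.557: |R|=1.39683 >1
  x=-3.442: |R|=1.26030 >1
Interval (-3.2000, 0).

(-3.2000,0); λ=-11 ⇒ h* = (16/5)/11 = 0.2909.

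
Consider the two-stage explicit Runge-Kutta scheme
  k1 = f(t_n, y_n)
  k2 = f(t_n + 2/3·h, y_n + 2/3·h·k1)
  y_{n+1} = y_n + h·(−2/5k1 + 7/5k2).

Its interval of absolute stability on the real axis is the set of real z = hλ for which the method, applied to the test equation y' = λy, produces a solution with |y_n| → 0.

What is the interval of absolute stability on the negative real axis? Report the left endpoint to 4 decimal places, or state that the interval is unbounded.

z∈(-1.0714,0).

On y'=λy, z=hλ:
  k1=λy_n ⇒ h·k1=z·y_n;  k2=λ(1+2/3z)y_n ⇒ h·k2=z(1+2/3z)y_n
  y_{n+1}/y_n = 1 − 2/5z + 7/5z(1+2/3z) = 1 + z + 14/15z²
  Hence R(z) = 1 + z + 14/15z².

Solve |R(x)|<1 on ℝ⁻.
x=-1.1: |R|=1.0293
R=1: x+14/15x²=0 ⇒ x=−15/14=-1.0714; min R=1−1/(4·14/15)=0.7321>−1
Confirm numerically:
  x=-0.954: |R|=0.89544 <1
  x=-0.787: |R|=0.79108 <1
  x=-0.501: |R|=0.73327 <1
  x=-0.475: |R|=0.73558 <1
  x=-1.346: |R|=1.34493 >1
  x=-1.305: |R|=1.28449 >1
  x=-1.191: |R|=1.13292 >1
Stable set (-1.0714, 0).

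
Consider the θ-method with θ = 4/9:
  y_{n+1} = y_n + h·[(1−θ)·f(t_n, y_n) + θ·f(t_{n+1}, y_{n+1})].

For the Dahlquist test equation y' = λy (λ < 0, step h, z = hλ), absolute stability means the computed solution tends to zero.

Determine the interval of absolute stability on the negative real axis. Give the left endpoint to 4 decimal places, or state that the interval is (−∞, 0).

z∈(-18.0000,0).

Set f=λy, z=hλ:
  y_{n+1} = y_n + z·[5/9·y_n + 4/9·y_{n+1}] ⇒ (1 − 4/9z)y_{n+1} = (1 + 5/9z)y_n
  Hence R(z) = (1 + 5/9z)/(1 − 4/9z).

Find x<0 with |R(x)|<1.
x=-1.12: |R|=0.2522
R=−1: 1+5/9x = −1+4/9x ⇒ -1/9x=2 ⇒ x=2/(-1/9)=-18.0000
Confirm numerically:
  x=-17.922: |R|=0.99903 <1
  x=-8.397: |R|=0.77451 <1
  x=-8.072: |R|=0.75954 <1
  x=-7.866: |R|=0.74956 <1
  x=-18.493: |R|=1.00594 >1
  x=-18.177: |R|=1.00217 >1
So |R|<1 on (-18.0000, 0).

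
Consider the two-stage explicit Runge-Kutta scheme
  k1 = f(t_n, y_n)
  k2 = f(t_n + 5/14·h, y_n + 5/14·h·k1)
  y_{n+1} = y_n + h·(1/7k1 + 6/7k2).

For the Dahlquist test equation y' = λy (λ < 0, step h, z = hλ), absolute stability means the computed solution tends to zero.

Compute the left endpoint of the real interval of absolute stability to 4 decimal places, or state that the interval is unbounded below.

On y'=λy, z=hλ:
  k1=λy_n ⇒ h·k1=z·y_n;  k2=λ(1+5/14z)y_n ⇒ h·k2=z(1+5/14z)y_n
  y_{n+1}/y_n = 1 + 1/7z + 6/7z(1+5/14z) = 1 + z + 15/49z²
  R(z) = 1 + z + 15/49z².

Boundary: |R(x)|=1, x<0.
x=-1.48: |R|=0.1905
R=1: x+15/49x²=0 ⇒ x=−49/15=-3.2667; min R=1−1/(4·15/49)=0.1833>−1
Confirm numerically:
  x=-2.982: |R|=0.74014 <1
  x=-2.706: |R|=0.53556 <1
  x=-1.749: |R|=0.18743 <1
  x=-3.778: |R|=1.59137 >1
  x=-3.772: |R|=1.58351 >1
Stable set (-3.2667, 0).

z* = -3.2667.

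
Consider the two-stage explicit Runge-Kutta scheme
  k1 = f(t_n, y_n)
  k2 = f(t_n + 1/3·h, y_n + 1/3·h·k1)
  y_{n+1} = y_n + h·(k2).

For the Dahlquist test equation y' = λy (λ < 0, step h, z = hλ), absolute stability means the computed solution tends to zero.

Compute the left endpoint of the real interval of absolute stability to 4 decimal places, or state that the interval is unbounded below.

On y'=λy, z=hλ:
  k1=λy_n ⇒ h·k1=z·y_n;  k2=λ(1+1/3z)y_n ⇒ h·k2=z(1+1/3z)y_n
  y_{n+1}/y_n = 1 + z(1+1/3z) = 1 + z + 1/3z²
  ⇒ R(z) = 1 + z + 1/3z².

Need |R(x)|<1, x<0.
x=-1.58: |R|=0.2521
R=1: x+1/3x²=0 ⇒ x=−3=-3.0000; min R=1−1/(4·1/3)=0.2500>−1
Confirm numerically:
  x=-2.682: |R|=0.71571 <1
  x=-1.875: |R|=0.29688 <1
  x=-1.760: |R|=0.27253 <1
  x=-3.236: |R|=1.25457 >1
  x=-3.138: |R|=1.14435 >1
Stable set (-3.0000, 0).

left endpoint -3.0000.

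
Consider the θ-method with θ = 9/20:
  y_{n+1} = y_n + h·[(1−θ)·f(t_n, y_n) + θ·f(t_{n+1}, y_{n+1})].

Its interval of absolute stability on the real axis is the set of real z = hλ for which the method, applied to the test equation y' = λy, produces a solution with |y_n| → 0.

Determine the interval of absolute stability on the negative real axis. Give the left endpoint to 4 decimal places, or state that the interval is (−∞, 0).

z∈(-20.0000,0).

With y'=λy (z=hλ):
  y_{n+1} = y_n + z·[11/20·y_n + 9/20·y_{n+1}] ⇒ (1 − 9/20z)y_{n+1} = (1 + 11/20z)y_n
  so R(z) = (1 + 11/20z)/(1 − 9/20z).

Solve |R(x)|<1 on ℝ⁻.
x=-1.37: |R|=0.1525
R=−1: 1+11/20x = −1+9/20x ⇒ -1/10x=2 ⇒ x=2/(-1/10)=-20.0000
Confirm numerically:
  x=-17.846: |R|=0.97615 <1
  x=-11.895: |R|=0.87242 <1
  x=-9.212: |R|=0.79034 <1
  x=-8.005: |R|=0.73937 <1
  x=-20.378: |R|=1.00372 >1
  x=-20.218: |R|=1.00216 >1
So |R|<1 on (-20.0000, 0).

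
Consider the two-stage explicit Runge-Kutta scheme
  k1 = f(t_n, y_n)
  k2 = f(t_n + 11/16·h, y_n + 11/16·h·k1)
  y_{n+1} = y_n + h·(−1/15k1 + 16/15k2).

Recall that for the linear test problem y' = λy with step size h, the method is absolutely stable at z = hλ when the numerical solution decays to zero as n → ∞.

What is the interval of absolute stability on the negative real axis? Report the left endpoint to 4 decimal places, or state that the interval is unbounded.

On y'=λy, z=hλ:
  k1=λy_n ⇒ h·k1=z·y_n;  k2=λ(1+11/16z)y_n ⇒ h·k2=z(1+11/16z)y_n
  y_{n+1}/y_n = 1 − 1/15z + 16/15z(1+11/16z) = 1 + z + 11/15z²
  R(z) = 1 + z + 11/15z².

Boundary: |R(x)|=1, x<0.
x=-0.54: |R|=0.6738
R=1: x+11/15x²=0 ⇒ x=−15/11=-1.3636; min R=1−1/(4·11/15)=0.6591>−1
Confirm numerically:
  x=-1.147: |R|=0.81778 <1
  x=-1.041: |R|=0.75370 <1
  x=-0.841: |R|=0.67767 <1
  x=-0.623: |R|=0.66163 <1
  x=-1.833: |R|=1.63092 >1
  x=-1.602: |R|=1.28003 >1
Stable set (-1.3636, 0).

z∈(-1.3636,0).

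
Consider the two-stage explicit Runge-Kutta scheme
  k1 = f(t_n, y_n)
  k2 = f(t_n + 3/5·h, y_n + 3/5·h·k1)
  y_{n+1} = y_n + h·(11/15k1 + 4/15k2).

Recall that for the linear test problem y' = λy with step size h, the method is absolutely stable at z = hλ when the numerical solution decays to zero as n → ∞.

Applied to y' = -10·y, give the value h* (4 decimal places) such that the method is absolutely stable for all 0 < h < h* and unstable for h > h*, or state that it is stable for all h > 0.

(-6.2500,0); λ=-10 ⇒ h* = (25/4)/10 = 0.6250.

Test eqn y'=λy, z=hλ:
  k1=λy_n ⇒ h·k1=z·y_n;  k2=λ(1+3/5z)y_n ⇒ h·k2=z(1+3/5z)y_n
  y_{n+1}/y_n = 1 + 11/15z + 4/15z(1+3/5z) = 1 + z + 4/25z²
  R(z) = 1 + z + 4/25z².

Solve |R(x)|<1 on ℝ⁻.
x=-0.5: |R|=0.5400
R=1: x+4/25x²=0 ⇒ x=−25/4=-6.2500; min R=1−1/(4·4/25)=-0.5625>−1
Confirm numerically:
  x=-6.152: |R|=0.90354 <1
  x=-4.136: |R|=0.39896 <1
  x=-3.516: |R|=0.53804 <1
  x=-6.819: |R|=1.62080 >1
  x=-6.273: |R|=1.02308 >1
Stable set (-6.2500, 0).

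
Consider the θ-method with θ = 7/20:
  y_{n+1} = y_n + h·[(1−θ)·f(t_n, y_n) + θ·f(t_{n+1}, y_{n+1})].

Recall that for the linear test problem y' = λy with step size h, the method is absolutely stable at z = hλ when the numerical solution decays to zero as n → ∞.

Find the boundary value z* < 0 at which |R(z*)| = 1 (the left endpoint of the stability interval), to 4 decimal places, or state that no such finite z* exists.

Set f=λy, z=hλ:
  y_{n+1} = y_n + z·[13/20·y_n + 7/20·y_{n+1}] ⇒ (1 − 7/20z)y_{n+1} = (1 + 13/20z)y_n
  Hence R(z) = (1 + 13/20z)/(1 − 7/20z).

Find x<0 with |R(x)|<1.
x=-0.92: |R|=0.3041
R=−1: 1+13/20x = −1+7/20x ⇒ -3/10x=2 ⇒ x=2/(-3/10)=-6.6667
Confirm numerically:
  x=-6.171: |R|=0.95294 <1
  x=-6.125: |R|=0.94831 <1
  x=-4.798: |R|=0.79077 <1
  x=-3.739: |R|=0.61956 <1
  x=-7.201: |R|=1.04554 >1
  x=-7.067: |R|=1.03458 >1
Interval (-6.6667, 0).

z* = -6.6667.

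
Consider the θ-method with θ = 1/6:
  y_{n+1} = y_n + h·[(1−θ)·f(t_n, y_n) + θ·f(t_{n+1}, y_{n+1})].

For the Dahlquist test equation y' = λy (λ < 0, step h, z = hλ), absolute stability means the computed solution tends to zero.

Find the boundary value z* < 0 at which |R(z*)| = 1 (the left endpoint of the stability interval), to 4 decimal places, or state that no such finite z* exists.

On y'=λy, z=hλ:
  y_{n+1} = y_n + z·[5/6·y_n + 1/6·y_{n+1}] ⇒ (1 − 1/6z)y_{n+1} = (1 + 5/6z)y_n
  so R(z) = (1 + 5/6z)/(1 − 1/6z).

Need |R(x)|<1, x<0.
x=-0.54: |R|=0.5046
R=−1: 1+5/6x = −1+1/6x ⇒ -2/3x=2 ⇒ x=2/(-2/3)=-3.0000
Confirm numerically:
  x=-2.642: |R|=0.83430 <1
  x=-2.625: |R|=0.82609 <1
  x=-2.536: |R|=0.78257 <1
  x=-1.988: |R|=0.49324 <1
  x=-3.424: |R|=1.17997 >1
  x=-3.376: |R|=1.16041 >1
So |R|<1 on (-3.0000, 0).

left endpoint -3.0000.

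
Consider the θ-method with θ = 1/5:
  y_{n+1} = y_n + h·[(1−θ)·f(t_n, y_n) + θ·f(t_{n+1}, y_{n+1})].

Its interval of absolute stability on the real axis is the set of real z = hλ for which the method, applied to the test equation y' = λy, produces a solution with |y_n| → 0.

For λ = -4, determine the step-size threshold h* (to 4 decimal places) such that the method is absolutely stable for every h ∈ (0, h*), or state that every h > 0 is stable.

(-3.3333,0); λ=-4 ⇒ h* = (10/3)/4 = 0.8333.

Set f=λy, z=hλ:
  y_{n+1} = y_n + z·[4/5·y_n + 1/5·y_{n+1}] ⇒ (1 − 1/5z)y_{n+1} = (1 + 4/5z)y_n
  so R(z) = (1 + 4/5z)/(1 − 1/5z).

Boundary: |R(x)|=1, x<0.
x=-1.31: |R|=0.0380
R=−1: 1+4/5x = −1+1/5x ⇒ -3/5x=2 ⇒ x=2/(-3/5)=-3.3333
Confirm numerically:
  x=-3.254: |R|=0.97117 <1
  x=-2.747: |R|=0.77294 <1
  x=-2.310: |R|=0.58003 <1
  x=-1.456: |R|=0.12763 <1
  x=-3.818: |R|=1.16489 >1
  x=-3.659: |R|=1.11283 >1
  x=-3.459: |R|=1.04457 >1
So |R|<1 on (-3.3333, 0).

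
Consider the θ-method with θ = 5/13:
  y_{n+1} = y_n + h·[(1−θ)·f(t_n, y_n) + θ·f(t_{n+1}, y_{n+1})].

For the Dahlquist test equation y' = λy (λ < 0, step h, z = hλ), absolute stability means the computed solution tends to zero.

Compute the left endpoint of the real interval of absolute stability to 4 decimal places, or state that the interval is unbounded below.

With y'=λy (z=hλ):
  y_{n+1} = y_n + z·[8/13·y_n + 5/13·y_{n+1}] ⇒ (1 − 5/13z)y_{n+1} = (1 + 8/13z)y_n
  Hence R(z) = (1 + 8/13z)/(1 − 5/13z).

Need |R(x)|<1, x<0.
x=-0.88: |R|=0.3425
R=−1: 1+8/13x = −1+5/13x ⇒ -3/13x=2 ⇒ x=2/(-3/13)=-8.6667
Confirm numerically:
  x=-7.692: |R|=0.94318 <1
  x=-7.503: |R|=0.93089 <1
  x=-6.798: |R|=0.88070 <1
  x=-9.055: |R|=1.01999 >1
  x=-8.882: |R|=1.01125 >1
  x=-8.687: |R|=1.00108 >1
So |R|<1 on (-8.6667, 0).

z* = -8.6667.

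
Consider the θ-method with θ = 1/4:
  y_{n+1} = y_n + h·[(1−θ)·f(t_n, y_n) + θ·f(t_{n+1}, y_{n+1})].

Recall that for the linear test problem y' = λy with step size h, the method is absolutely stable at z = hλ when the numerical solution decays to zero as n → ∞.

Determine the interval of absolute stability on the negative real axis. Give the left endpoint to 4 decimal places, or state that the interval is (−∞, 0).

Test eqn y'=λy, z=hλ:
  y_{n+1} = y_n + z·[3/4·y_n + 1/4·y_{n+1}] ⇒ (1 − 1/4z)y_{n+1} = (1 + 3/4z)y_n
  Hence R(z) = (1 + 3/4z)/(1 − 1/4z).

Need |R(x)|<1, x<0.
x=-1.28: |R|=0.0303
R=−1: 1+3/4x = −1+1/4x ⇒ -1/2x=2 ⇒ x=2/(-1/2)=-4.0000
Confirm numerically:
  x=-3.799: |R|=0.94845 <1
  x=-2.513: |R|=0.54337 <1
  x=-2.183: |R|=0.41226 <1
  x=-4.545: |R|=1.12756 >1
  x=-4.519: |R|=1.12185 >1
  x=-4.419: |R|=1.09954 >1
Interval (-4.0000, 0).

(-4.0000, 0).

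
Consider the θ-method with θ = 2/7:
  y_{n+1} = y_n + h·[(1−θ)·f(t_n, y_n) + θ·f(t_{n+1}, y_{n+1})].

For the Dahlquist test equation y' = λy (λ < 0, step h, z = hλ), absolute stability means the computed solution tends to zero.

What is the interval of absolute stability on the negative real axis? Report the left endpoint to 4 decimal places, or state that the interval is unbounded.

Set f=λy, z=hλ:
  y_{n+1} = y_n + z·[5/7·y_n + 2/7·y_{n+1}] ⇒ (1 − 2/7z)y_{n+1} = (1 + 5/7z)y_n
  R(z) = (1 + 5/7z)/(1 − 2/7z).

Boundary: |R(x)|=1, x<0.
x=-0.84: |R|=0.3226
R=−1: 1+5/7x = −1+2/7x ⇒ -3/7x=2 ⇒ x=2/(-3/7)=-4.6667
Confirm numerically:
  x=-4.628: |R|=0.99286 <1
  x=-2.344: |R|=0.40383 <1
  x=-2.030: |R|=0.28481 <1
  x=-5.079: |R|=1.07209 >1
  x=-4.825: |R|=1.02853 >1
  x=-4.781: |R|=1.02071 >1
Stable set (-4.6667, 0).

(-4.6667, 0).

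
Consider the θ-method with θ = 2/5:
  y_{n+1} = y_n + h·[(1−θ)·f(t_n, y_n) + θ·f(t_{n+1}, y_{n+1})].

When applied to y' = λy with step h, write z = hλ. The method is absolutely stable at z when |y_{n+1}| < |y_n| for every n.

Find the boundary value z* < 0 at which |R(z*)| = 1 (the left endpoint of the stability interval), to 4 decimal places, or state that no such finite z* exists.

Test eqn y'=λy, z=hλ:
  y_{n+1} = y_n + z·[3/5·y_n + 2/5·y_{n+1}] ⇒ (1 − 2/5z)y_{n+1} = (1 + 3/5z)y_n
  Hence R(z) = (1 + 3/5z)/(1 − 2/5z).

Solve |R(x)|<1 on ℝ⁻.
x=-0.54: |R|=0.5559
R=−1: 1+3/5x = −1+2/5x ⇒ -1/5x=2 ⇒ x=2/(-1/5)=-10.0000
Confirm numerically:
  x=-7.978: |R|=0.90351 <1
  x=-7.271: |R|=0.86035 <1
  x=-6.954: |R|=0.83890 <1
  x=-10.580: |R|=1.02217 >1
  x=-10.428: |R|=1.01655 >1
Interval (-10.0000, 0).

left endpoint -10.0000.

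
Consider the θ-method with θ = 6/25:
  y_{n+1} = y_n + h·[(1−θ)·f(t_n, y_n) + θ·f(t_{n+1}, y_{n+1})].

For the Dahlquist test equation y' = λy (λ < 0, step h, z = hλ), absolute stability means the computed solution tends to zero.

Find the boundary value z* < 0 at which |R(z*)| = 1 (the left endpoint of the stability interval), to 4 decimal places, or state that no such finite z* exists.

z* = -3.8462.

With y'=λy (z=hλ):
  y_{n+1} = y_n + z·[19/25·y_n + 6/25·y_{n+1}] ⇒ (1 − 6/25z)y_{n+1} = (1 + 19/25z)y_n
  so R(z) = (1 + 19/25z)/(1 − 6/25z).

Solve |R(x)|<1 on ℝ⁻.
x=-1.34: |R|=0.0139
R=−1: 1+19/25x = −1+6/25x ⇒ -13/25x=2 ⇒ x=2/(-13/25)=-3.8462
Confirm numerically:
  x=-3.191: |R|=0.80707 <1
  x=-2.411: |R|=0.52726 <1
  x=-1.612: |R|=0.16232 <1
  x=-4.072: |R|=1.05939 >1
  x=-3.961: |R|=1.03062 >1
So |R|<1 on (-3.8462, 0).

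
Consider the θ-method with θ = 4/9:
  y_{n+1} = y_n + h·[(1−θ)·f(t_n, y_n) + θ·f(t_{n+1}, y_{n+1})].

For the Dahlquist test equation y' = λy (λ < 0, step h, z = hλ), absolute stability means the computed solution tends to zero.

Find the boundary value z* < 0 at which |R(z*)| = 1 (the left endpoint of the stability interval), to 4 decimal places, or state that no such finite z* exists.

left endpoint -18.0000.

Test eqn y'=λy, z=hλ:
  y_{n+1} = y_n + z·[5/9·y_n + 4/9·y_{n+1}] ⇒ (1 − 4/9z)y_{n+1} = (1 + 5/9z)y_n
  R(z) = (1 + 5/9z)/(1 − 4/9z).

Boundary: |R(x)|=1, x<0.
x=-1.41: |R|=0.1332
R=−1: 1+5/9x = −1+4/9x ⇒ -1/9x=2 ⇒ x=2/(-1/9)=-18.0000
Confirm numerically:
  x=-14.199: |R|=0.94223 <1
  x=-11.125: |R|=0.87150 <1
  x=-9.630: |R|=0.82386 <1
  x=-18.313: |R|=1.00381 >1
  x=-18.206: |R|=1.00252 >1
  x=-18.071: |R|=1.00087 >1
So |R|<1 on (-18.0000, 0).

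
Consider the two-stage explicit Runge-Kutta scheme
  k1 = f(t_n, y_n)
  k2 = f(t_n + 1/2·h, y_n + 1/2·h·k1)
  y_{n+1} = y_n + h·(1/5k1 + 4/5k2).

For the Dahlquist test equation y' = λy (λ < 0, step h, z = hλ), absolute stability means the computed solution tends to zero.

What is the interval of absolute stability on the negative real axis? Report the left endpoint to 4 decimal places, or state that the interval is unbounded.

(-2.5000, 0).

Test eqn y'=λy, z=hλ:
  k1=λy_n ⇒ h·k1=z·y_n;  k2=λ(1+1/2z)y_n ⇒ h·k2=z(1+1/2z)y_n
  y_{n+1}/y_n = 1 + 1/5z + 4/5z(1+1/2z) = 1 + z + 2/5z²
  R(z) = 1 + z + 2/5z².

Need |R(x)|<1, x<0.
x=-0.93: |R|=0.4160
R=1: x+2/5x²=0 ⇒ x=−5/2=-2.5000; min R=1−1/(4·2/5)=0.3750>−1
Confirm numerically:
  x=-2.265: |R|=0.78709 <1
  x=-1.802: |R|=0.49688 <1
  x=-1.499: |R|=0.39980 <1
  x=-1.410: |R|=0.38524 <1
  x=-3.081: |R|=1.71602 >1
  x=-2.712: |R|=1.22998 >1
Stable set (-2.5000, 0).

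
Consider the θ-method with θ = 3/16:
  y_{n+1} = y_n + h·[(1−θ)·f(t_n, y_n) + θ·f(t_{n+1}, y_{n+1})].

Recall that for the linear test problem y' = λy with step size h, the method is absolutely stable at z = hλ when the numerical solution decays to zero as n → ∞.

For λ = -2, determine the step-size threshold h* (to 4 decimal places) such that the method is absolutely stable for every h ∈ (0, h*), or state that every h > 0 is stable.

(-3.2000,0); λ=-2 ⇒ h* = (16/5)/2 = 1.6000.

Set f=λy, z=hλ:
  y_{n+1} = y_n + z·[13/16·y_n + 3/16·y_{n+1}] ⇒ (1 − 3/16z)y_{n+1} = (1 + 13/16z)y_n
  R(z) = (1 + 13/16z)/(1 − 3/16z).

Find x<0 with |R(x)|<1.
x=-1.56: |R|=0.2070
R=−1: 1+13/16x = −1+3/16x ⇒ -5/8x=2 ⇒ x=2/(-5/8)=-3.2000
Confirm numerically:
  x=-2.970: |R|=0.90767 <1
  x=-2.598: |R|=0.74700 <1
  x=-1.803: |R|=0.34747 <1
  x=-3.721: |R|=1.19181 >1
  x=-3.358: |R|=1.06060 >1
Stable set (-3.2000, 0).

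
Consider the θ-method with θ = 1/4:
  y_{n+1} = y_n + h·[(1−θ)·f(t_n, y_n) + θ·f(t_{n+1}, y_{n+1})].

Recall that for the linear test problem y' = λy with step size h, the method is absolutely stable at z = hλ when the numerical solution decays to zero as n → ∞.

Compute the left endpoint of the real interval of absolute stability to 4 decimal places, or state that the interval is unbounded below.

left endpoint -4.0000.

With y'=λy (z=hλ):
  y_{n+1} = y_n + z·[3/4·y_n + 1/4·y_{n+1}] ⇒ (1 − 1/4z)y_{n+1} = (1 + 3/4z)y_n
  so R(z) = (1 + 3/4z)/(1 − 1/4z).

Boundary: |R(x)|=1, x<0.
x=-1.75: |R|=0.2174
R=−1: 1+3/4x = −1+1/4x ⇒ -1/2x=2 ⇒ x=2/(-1/2)=-4.0000
Confirm numerically:
  x=-3.851: |R|=0.96204 <1
  x=-3.623: |R|=0.90109 <1
  x=-2.969: |R|=0.70412 <1
  x=-1.757: |R|=0.22077 <1
  x=-4.525: |R|=1.12317 >1
  x=-4.344: |R|=1.08245 >1
  x=-4.232: |R|=1.05637 >1
Stable set (-4.0000, 0).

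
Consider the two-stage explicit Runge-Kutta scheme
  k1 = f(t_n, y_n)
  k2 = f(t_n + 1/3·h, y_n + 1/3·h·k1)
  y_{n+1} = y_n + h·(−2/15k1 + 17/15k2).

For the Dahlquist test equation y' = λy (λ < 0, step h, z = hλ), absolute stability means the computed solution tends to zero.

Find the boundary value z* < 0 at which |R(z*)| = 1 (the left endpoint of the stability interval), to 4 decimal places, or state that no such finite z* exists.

z* = -2.6471.

With y'=λy (z=hλ):
  k1=λy_n ⇒ h·k1=z·y_n;  k2=λ(1+1/3z)y_n ⇒ h·k2=z(1+1/3z)y_n
  y_{n+1}/y_n = 1 − 2/15z + 17/15z(1+1/3z) = 1 + z + 17/45z²
  ⇒ R(z) = 1 + z + 17/45z².

Need |R(x)|<1, x<0.
x=-1.26: |R|=0.3398
R=1: x+17/45x²=0 ⇒ x=−45/17=-2.6471; min R=1−1/(4·17/45)=0.3382>−1
Confirm numerically:
  x=-2.452: |R|=0.81931 <1
  x=-2.276: |R|=0.68096 <1
  x=-1.848: |R|=0.44215 <1
  x=-3.145: |R|=1.59161 >1
  x=-2.832: |R|=1.19786 >1
So |R|<1 on (-2.6471, 0).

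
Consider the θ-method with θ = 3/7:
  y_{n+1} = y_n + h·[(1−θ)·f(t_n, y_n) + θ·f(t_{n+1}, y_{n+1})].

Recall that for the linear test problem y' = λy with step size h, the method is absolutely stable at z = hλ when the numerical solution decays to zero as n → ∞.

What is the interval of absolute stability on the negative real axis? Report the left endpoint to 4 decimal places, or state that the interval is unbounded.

(-14.0000, 0).

Test eqn y'=λy, z=hλ:
  y_{n+1} = y_n + z·[4/7·y_n + 3/7·y_{n+1}] ⇒ (1 − 3/7z)y_{n+1} = (1 + 4/7z)y_n
  ⇒ R(z) = (1 + 4/7z)/(1 − 3/7z).

Solve |R(x)|<1 on ℝ⁻.
x=-0.73: |R|=0.4440
R=−1: 1+4/7x = −1+3/7x ⇒ -1/7x=2 ⇒ x=2/(-1/7)=-14.0000
Confirm numerically:
  x=-11.485: |R|=0.93933 <1
  x=-9.512: |R|=0.87371 <1
  x=-8.791: |R|=0.84392 <1
  x=-14.492: |R|=1.00975 >1
  x=-14.279: |R|=1.00560 >1
Interval (-14.0000, 0).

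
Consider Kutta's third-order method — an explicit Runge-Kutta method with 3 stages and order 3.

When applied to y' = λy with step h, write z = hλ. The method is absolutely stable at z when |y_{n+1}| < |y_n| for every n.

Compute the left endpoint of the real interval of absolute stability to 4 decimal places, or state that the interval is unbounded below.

left endpoint -2.5127.

Set f=λy, z=hλ:
  order 3, 3-stage ⇒ R(z)=1+z+z^2/2+z^3/6
  (e.g. R(-1)=0.33333, |R|=0.33333)

Boundary: |R(x)|=1, x<0.
x=-1: |R|=0.3333
|R(-2.04)|=0.3741 |R(-0.82)|=0.4243 |R(-0.57)|=0.5616
Bisect:
  x_lo=-3.2787 |R|=2.7781  x_hi=-0.1658 |R|=0.8472
  mid=-1.72226 |R|=0.09059 →hi
  mid=-2.50048 |R|=0.97995 →hi
  mid=-2.88959 |R|=1.73595 →lo
  mid=-2.69504 |R|=1.32587 →lo
  mid=-2.59776 |R|=1.14535 →lo
  mid=-2.54912 |R|=1.06082 →lo
  mid=-2.52480 |R|=1.01993 →lo
  mid=-2.51264 |R|=0.99983 →hi
  mid=-2.51872 |R|=1.00985 →lo
  mid=-2.51568 |R|=1.00484 →lo
  ...
  [-2.51283,-2.51264] ⇒ x*=-2.5127
So |R|<1 on (-2.5127, 0).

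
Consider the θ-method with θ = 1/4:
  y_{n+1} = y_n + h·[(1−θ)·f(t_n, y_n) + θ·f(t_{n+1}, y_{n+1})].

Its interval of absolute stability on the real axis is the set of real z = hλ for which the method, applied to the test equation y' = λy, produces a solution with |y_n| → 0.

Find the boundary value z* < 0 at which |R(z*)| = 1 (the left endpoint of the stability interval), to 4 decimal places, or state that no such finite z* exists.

z* = -4.0000.

Test eqn y'=λy, z=hλ:
  y_{n+1} = y_n + z·[3/4·y_n + 1/4·y_{n+1}] ⇒ (1 − 1/4z)y_{n+1} = (1 + 3/4z)y_n
  R(z) = (1 + 3/4z)/(1 − 1/4z).

Find x<0 with |R(x)|<1.
x=-1.72: |R|=0.2028
R=−1: 1+3/4x = −1+1/4x ⇒ -1/2x=2 ⇒ x=2/(-1/2)=-4.0000
Confirm numerically:
  x=-3.075: |R|=0.73852 <1
  x=-2.673: |R|=0.60228 <1
  x=-2.475: |R|=0.52896 <1
  x=-4.473: |R|=1.11165 >1
  x=-4.023: |R|=1.00573 >1
Interval (-4.0000, 0).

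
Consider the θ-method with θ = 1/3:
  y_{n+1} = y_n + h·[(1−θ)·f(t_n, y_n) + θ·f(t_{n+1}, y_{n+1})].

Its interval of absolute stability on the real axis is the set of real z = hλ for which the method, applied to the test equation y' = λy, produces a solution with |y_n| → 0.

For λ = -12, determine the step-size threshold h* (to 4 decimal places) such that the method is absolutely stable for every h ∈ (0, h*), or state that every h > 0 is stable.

Set f=λy, z=hλ:
  y_{n+1} = y_n + z·[2/3·y_n + 1/3·y_{n+1}] ⇒ (1 − 1/3z)y_{n+1} = (1 + 2/3z)y_n
  R(z) = (1 + 2/3z)/(1 − 1/3z).

Solve |R(x)|<1 on ℝ⁻.
x=-1.09: |R|=0.2005
R=−1: 1+2/3x = −1+1/3x ⇒ -1/3x=2 ⇒ x=2/(-1/3)=-6.0000
Confirm numerically:
  x=-5.471: |R|=0.93755 <1
  x=-3.814: |R|=0.67919 <1
  x=-3.627: |R|=0.64192 <1
  x=-3.077: |R|=0.51901 <1
  x=-6.198: |R|=1.02153 >1
  x=-6.133: |R|=1.01456 >1
  x=-6.101: |R|=1.01110 >1
Stable set (-6.0000, 0).

(-6.0000,0); λ=-12 ⇒ h* = (6)/12 = 0.5000.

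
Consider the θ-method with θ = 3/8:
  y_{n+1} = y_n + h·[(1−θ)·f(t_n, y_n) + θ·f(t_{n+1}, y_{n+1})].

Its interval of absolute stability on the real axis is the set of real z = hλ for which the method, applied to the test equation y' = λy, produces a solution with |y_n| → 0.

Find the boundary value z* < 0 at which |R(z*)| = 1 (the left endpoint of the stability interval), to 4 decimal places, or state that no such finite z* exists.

z* = -8.0000.

With y'=λy (z=hλ):
  y_{n+1} = y_n + z·[5/8·y_n + 3/8·y_{n+1}] ⇒ (1 − 3/8z)y_{n+1} = (1 + 5/8z)y_n
  R(z) = (1 + 5/8z)/(1 − 3/8z).

Need |R(x)|<1, x<0.
x=-0.52: |R|=0.5649
R=−1: 1+5/8x = −1+3/8x ⇒ -1/4x=2 ⇒ x=2/(-1/4)=-8.0000
Confirm numerically:
  x=-6.671: |R|=0.90512 <1
  x=-6.567: |R|=0.89654 <1
  x=-6.078: |R|=0.85347 <1
  x=-5.830: |R|=0.82974 <1
  x=-8.376: |R|=1.02270 >1
  x=-8.283: |R|=1.01723 >1
  x=-8.080: |R|=1.00496 >1
Interval (-8.0000, 0).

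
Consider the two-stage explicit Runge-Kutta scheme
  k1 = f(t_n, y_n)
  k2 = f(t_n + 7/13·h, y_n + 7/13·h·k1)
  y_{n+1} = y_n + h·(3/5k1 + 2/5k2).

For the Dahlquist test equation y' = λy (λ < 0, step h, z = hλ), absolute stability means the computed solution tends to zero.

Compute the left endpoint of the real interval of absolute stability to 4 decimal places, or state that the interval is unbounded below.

z* = -4.6429.

Set f=λy, z=hλ:
  k1=λy_n ⇒ h·k1=z·y_n;  k2=λ(1+7/13z)y_n ⇒ h·k2=z(1+7/13z)y_n
  y_{n+1}/y_n = 1 + 3/5z + 2/5z(1+7/13z) = 1 + z + 14/65z²
  so R(z) = 1 + z + 14/65z².

Solve |R(x)|<1 on ℝ⁻.
x=-0.85: |R|=0.3056
R=1: x+14/65x²=0 ⇒ x=−65/14=-4.6429; min R=1−1/(4·14/65)=-0.1607>−1
Confirm numerically:
  x=-3.740: |R|=0.27271 <1
  x=-2.917: |R|=0.08432 <1
  x=-2.831: |R|=0.10479 <1
  x=-5.207: |R|=1.63269 >1
  x=-4.993: |R|=1.37655 >1
  x=-4.969: |R|=1.34905 >1
So |R|<1 on (-4.6429, 0).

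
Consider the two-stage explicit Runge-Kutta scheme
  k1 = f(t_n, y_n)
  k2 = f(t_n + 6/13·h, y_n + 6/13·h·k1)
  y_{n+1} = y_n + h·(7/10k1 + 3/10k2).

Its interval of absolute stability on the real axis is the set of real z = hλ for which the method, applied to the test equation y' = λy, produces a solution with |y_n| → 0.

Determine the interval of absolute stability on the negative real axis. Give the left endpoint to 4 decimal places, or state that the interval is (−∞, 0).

Test eqn y'=λy, z=hλ:
  k1=λy_n ⇒ h·k1=z·y_n;  k2=λ(1+6/13z)y_n ⇒ h·k2=z(1+6/13z)y_n
  y_{n+1}/y_n = 1 + 7/10z + 3/10z(1+6/13z) = 1 + z + 9/65z²
  Hence R(z) = 1 + z + 9/65z².

Find x<0 with |R(x)|<1.
x=-0.6: |R|=0.4498
R=1: x+9/65x²=0 ⇒ x=−65/9=-7.2222; min R=1−1/(4·9/65)=-0.8056>−1
Confirm numerically:
  x=-5.888: |R|=0.08774 <1
  x=-5.619: |R|=0.24733 <1
  x=-2.989: |R|=0.75197 <1
  x=-7.720: |R|=1.53209 >1
  x=-7.453: |R|=1.23815 >1
So |R|<1 on (-7.2222, 0).

z∈(-7.2222,0).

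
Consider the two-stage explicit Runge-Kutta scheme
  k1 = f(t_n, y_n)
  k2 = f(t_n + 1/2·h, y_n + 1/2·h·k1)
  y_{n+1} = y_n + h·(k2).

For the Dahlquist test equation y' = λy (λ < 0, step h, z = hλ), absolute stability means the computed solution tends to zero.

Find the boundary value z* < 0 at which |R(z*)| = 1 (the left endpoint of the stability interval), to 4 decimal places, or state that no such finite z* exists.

left endpoint -2.0000.

With y'=λy (z=hλ):
  k1=λy_n ⇒ h·k1=z·y_n;  k2=λ(1+1/2z)y_n ⇒ h·k2=z(1+1/2z)y_n
  y_{n+1}/y_n = 1 + z(1+1/2z) = 1 + z + 1/2z²
  R(z) = 1 + z + 1/2z².

Solve |R(x)|<1 on ℝ⁻.
x=-1.12: |R|=0.5072
R=1: x+1/2x²=0 ⇒ x=−2=-2.0000; min R=1−1/(4·1/2)=0.5000>−1
Confirm numerically:
  x=-1.440: |R|=0.59680 <1
  x=-0.908: |R|=0.50423 <1
  x=-0.813: |R|=0.51748 <1
  x=-2.422: |R|=1.51104 >1
  x=-2.254: |R|=1.28626 >1
So |R|<1 on (-2.0000, 0).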